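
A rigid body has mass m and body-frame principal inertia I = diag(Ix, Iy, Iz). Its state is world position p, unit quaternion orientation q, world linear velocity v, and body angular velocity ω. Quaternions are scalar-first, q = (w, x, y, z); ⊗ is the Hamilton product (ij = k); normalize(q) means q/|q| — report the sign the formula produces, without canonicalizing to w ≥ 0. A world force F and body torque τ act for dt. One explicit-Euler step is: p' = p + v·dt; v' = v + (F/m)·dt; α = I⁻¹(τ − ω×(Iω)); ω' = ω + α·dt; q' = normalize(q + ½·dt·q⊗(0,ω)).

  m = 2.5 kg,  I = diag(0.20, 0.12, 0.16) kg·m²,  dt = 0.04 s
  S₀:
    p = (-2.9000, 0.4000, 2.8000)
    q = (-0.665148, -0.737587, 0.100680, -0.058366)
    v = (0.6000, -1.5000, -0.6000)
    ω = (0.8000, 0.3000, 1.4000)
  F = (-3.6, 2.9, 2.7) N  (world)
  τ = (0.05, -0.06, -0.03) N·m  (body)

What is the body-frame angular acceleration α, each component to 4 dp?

α = (0.1660, -0.8733, -0.0675)

ω×(Iω) gyroscopic = (0.0168, 0.0448, -0.0192)
α = I⁻¹(τ − ω×Iω) = (0.1660, -0.8733, -0.0675)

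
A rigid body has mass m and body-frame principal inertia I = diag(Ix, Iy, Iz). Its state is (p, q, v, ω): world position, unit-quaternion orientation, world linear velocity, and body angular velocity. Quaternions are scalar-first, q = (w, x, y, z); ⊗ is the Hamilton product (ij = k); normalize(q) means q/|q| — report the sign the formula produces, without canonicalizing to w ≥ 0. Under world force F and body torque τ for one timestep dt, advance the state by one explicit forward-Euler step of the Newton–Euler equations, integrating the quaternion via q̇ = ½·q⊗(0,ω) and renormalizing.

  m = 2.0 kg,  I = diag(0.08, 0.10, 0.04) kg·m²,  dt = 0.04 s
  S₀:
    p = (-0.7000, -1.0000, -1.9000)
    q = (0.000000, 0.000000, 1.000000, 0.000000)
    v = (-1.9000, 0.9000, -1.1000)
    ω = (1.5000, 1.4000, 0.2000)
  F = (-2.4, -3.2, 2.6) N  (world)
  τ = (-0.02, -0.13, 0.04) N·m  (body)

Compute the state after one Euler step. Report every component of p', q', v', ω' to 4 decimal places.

α = I⁻¹(τ − ω×Iω) = (-0.0400, -1.4200, -0.0500)
ω' = ω + α·dt = (1.4984, 1.3432, 0.1980)
2q̇ = q⊗(0,ω) = (-1.4000000, 0.2000000, 0.0000000, -1.5000000)
updated quaternion q' = (-0.0280, 0.0040, 0.9992, -0.0300)
a = F/m = (-1.2000, -1.6000, 1.3000)
p' = p + v·dt = (-0.7760, -0.9640, -1.9440)
new velocity v' = (-1.9480, 0.8360, -1.0480)

p' = (-0.7760, -0.9640, -1.9440)
q' = (-0.0280, 0.0040, 0.9992, -0.0300)
v' = (-1.9480, 0.8360, -1.0480)
ω' = (1.4984, 1.3432, 0.1980)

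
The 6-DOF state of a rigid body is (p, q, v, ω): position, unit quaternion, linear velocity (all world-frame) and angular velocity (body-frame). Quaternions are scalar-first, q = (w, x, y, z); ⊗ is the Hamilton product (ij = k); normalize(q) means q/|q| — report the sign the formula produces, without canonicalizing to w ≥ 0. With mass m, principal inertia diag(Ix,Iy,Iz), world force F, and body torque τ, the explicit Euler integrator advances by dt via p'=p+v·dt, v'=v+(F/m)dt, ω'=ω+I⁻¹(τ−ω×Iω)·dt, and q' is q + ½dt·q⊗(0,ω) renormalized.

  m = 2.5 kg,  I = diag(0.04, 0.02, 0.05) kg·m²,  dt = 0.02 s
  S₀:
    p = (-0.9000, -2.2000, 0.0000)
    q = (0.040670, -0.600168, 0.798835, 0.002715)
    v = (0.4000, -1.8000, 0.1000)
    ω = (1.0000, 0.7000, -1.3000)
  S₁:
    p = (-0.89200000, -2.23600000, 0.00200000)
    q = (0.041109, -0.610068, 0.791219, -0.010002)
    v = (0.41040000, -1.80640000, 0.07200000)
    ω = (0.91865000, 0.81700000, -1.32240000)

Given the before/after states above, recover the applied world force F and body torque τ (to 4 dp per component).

F = (1.3000, -0.8000, -3.5000)
τ = (-0.1900, 0.1300, -0.0700)

Δv = v₁−v₀ = (0.01040000, -0.00640000, -0.02800000)
F = m·Δv/dt = (1.3000, -0.8000, -3.5000)
Δω = ω₁−ω₀ = (-0.08135000, 0.11700000, -0.02240000)
I·α + gyro = (-0.1900, 0.1300, -0.0700)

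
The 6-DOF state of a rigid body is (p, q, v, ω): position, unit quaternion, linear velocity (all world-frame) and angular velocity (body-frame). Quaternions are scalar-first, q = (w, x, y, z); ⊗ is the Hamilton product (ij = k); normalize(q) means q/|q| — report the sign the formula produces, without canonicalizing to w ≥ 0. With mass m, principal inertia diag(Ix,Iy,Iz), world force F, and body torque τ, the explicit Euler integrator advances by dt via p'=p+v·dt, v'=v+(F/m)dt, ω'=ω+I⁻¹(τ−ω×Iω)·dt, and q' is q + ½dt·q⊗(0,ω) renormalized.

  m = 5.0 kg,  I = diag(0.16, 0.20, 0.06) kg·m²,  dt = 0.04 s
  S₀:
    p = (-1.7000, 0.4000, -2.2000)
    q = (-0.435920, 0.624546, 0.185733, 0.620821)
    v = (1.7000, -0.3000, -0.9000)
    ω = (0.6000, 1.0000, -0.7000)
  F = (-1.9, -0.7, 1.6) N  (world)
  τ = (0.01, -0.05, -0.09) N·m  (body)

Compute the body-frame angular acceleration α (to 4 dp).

gyro term ω×Iω = (0.0980, -0.0420, 0.0240)
(τ − ω×Iω)/I = (-0.5500, -0.0400, -1.9000)

α = (-0.5500, -0.0400, -1.9000)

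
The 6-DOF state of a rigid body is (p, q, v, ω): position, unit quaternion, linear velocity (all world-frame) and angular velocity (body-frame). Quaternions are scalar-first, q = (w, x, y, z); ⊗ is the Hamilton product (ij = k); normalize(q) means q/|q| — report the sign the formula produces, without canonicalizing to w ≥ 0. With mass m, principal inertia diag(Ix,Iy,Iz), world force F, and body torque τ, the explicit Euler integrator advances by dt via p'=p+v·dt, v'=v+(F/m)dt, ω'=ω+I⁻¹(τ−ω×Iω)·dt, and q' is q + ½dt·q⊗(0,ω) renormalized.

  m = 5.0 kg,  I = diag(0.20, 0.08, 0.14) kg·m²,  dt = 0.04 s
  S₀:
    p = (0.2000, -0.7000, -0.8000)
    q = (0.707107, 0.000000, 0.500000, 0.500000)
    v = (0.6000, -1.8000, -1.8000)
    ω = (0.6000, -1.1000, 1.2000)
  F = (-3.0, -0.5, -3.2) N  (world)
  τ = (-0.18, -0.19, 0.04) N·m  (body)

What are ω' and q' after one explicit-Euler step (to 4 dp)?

ω' = (0.5798, -1.2166, 1.1888)
q' = (0.7057, 0.0315, 0.4901, 0.5107)

(τ − ω×Iω)/I = (-0.5040, -2.9150, -0.2800)
ω + α·dt = (0.5798, -1.2166, 1.1888)
2q̇ = q⊗(0,ω) = (-0.0500000, 1.5742642, -0.4778177, 0.5485284)
q + ½dt·q⊗(0,ω), renormalized = (0.7057, 0.0315, 0.4901, 0.5107)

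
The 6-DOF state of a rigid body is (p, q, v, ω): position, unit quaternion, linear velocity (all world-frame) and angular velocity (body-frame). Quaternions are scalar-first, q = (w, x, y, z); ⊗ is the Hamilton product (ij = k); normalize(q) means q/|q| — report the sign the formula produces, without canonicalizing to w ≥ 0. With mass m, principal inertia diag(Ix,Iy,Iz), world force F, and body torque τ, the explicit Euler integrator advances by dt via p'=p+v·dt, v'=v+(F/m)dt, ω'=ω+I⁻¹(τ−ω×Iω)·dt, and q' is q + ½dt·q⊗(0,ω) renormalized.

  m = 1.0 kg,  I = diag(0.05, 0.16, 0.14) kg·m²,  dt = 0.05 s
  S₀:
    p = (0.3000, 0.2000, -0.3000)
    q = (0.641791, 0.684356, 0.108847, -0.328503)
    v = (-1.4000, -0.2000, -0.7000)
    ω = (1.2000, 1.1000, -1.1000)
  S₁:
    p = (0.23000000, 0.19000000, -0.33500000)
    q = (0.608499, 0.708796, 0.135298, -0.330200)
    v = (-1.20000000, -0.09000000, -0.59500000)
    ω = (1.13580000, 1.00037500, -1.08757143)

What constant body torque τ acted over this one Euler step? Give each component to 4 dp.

τ = (-0.0400, -0.2000, 0.1800)

ω₁ − ω₀ = (-0.06420000, -0.09962500, 0.01242857)
precession coupling = (0.0242, 0.1188, 0.1452)
I·α + gyro = (-0.0400, -0.2000, 0.1800)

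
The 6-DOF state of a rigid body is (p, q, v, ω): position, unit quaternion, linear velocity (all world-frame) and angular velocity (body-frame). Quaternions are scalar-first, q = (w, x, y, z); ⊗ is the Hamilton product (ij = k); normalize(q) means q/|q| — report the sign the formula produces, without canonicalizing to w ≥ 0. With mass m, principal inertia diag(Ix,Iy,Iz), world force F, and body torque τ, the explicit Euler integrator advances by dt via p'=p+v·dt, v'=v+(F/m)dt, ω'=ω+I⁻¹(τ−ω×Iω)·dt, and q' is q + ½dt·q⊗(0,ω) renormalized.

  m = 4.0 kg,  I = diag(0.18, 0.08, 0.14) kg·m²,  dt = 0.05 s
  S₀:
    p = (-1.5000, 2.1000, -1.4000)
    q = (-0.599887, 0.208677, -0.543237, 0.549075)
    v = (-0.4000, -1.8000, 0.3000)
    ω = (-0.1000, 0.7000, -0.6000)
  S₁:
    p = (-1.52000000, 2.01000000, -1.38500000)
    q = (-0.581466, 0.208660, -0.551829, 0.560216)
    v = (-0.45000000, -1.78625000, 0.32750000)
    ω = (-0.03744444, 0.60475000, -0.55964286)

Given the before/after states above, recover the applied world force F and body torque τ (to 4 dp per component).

Δω = ω₁−ω₀ = (0.06255556, -0.09525000, 0.04035714)
ω₀×(Iω₀) = (-0.0252, 0.0024, 0.0070)
τ = I·(Δω/dt) + ω₀×(Iω₀) = (0.2000, -0.1500, 0.1200)
v₁ − v₀ = (-0.05000000, 0.01375000, 0.02750000)
F = m·Δv/dt = (-4.0000, 1.1000, 2.2000)

F = (-4.0000, 1.1000, 2.2000)
τ = (0.2000, -0.1500, 0.1200)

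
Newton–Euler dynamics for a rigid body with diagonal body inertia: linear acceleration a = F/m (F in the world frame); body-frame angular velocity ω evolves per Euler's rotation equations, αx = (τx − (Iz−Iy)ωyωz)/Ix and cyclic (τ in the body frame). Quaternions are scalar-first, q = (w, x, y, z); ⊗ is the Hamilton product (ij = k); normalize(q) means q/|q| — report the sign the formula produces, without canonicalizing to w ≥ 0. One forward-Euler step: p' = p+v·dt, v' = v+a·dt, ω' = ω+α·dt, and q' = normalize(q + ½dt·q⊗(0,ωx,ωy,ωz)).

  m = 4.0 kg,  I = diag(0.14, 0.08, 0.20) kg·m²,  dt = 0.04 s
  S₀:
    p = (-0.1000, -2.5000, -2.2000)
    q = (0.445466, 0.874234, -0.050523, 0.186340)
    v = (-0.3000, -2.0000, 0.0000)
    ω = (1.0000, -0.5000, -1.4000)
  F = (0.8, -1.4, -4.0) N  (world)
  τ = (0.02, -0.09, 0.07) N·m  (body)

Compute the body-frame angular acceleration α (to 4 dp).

gyro term ω×Iω = (0.0840, 0.0840, 0.0300)
angular accel α = (-0.4571, -2.1750, 0.2000)

α = (-0.4571, -2.1750, 0.2000)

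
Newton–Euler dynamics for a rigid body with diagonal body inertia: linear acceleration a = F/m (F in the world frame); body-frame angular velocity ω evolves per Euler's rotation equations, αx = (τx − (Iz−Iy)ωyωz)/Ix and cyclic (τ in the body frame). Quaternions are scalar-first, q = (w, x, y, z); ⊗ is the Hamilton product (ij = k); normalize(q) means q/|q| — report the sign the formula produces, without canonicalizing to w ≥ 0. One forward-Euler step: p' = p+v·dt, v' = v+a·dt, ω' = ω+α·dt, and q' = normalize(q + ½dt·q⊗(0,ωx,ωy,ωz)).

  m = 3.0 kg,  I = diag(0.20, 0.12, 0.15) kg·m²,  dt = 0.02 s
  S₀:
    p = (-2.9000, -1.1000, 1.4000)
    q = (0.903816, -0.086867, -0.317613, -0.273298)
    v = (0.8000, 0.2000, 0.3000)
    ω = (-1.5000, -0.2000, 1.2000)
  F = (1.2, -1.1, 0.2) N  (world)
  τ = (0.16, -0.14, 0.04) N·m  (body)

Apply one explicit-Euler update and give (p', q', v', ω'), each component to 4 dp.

p' = (-2.8840, -1.0960, 1.4060)
q' = (0.9050, -0.1048, -0.3142, -0.2670)
v' = (0.8080, 0.1927, 0.3013)
ω' = (-1.4833, -0.2083, 1.2085)

p' = p + v·dt = (-2.8840, -1.0960, 1.4060)
new velocity v' = (0.8080, 0.1927, 0.3013)
ω×(Iω) gyroscopic = (-0.0072, -0.0900, -0.0240)
α = I⁻¹(τ − ω×Iω) = (0.8360, -0.4167, 0.4267)
new body rate ω' = (-1.4833, -0.2083, 1.2085)
Hamilton product q⊗(0,ω) = (0.1341345, -1.7915192, 0.3334242, 0.6255331)
q' = normalize(q + ½dt·q⊗(0,ω)) = (0.9050, -0.1048, -0.3142, -0.2670)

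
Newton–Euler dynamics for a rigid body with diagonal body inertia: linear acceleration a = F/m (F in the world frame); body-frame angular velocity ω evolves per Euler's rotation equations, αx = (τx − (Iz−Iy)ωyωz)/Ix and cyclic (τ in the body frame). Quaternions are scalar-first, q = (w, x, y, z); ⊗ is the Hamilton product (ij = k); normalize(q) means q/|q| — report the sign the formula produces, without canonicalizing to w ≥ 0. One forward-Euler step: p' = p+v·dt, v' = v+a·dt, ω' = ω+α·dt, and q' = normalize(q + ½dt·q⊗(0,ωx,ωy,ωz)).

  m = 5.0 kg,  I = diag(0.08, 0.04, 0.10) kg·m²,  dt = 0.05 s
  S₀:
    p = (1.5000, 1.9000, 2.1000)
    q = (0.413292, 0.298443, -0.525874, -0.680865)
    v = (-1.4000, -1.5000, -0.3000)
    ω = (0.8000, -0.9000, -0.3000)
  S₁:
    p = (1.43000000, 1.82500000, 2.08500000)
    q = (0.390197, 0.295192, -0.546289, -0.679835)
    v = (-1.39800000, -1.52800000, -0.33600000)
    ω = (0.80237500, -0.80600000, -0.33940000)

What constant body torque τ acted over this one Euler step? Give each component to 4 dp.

τ = (0.0200, 0.0800, -0.0500)

rate change Δω = (0.00237500, 0.09400000, -0.03940000)
τ = I·(Δω/dt) + ω₀×(Iω₀) = (0.0200, 0.0800, -0.0500)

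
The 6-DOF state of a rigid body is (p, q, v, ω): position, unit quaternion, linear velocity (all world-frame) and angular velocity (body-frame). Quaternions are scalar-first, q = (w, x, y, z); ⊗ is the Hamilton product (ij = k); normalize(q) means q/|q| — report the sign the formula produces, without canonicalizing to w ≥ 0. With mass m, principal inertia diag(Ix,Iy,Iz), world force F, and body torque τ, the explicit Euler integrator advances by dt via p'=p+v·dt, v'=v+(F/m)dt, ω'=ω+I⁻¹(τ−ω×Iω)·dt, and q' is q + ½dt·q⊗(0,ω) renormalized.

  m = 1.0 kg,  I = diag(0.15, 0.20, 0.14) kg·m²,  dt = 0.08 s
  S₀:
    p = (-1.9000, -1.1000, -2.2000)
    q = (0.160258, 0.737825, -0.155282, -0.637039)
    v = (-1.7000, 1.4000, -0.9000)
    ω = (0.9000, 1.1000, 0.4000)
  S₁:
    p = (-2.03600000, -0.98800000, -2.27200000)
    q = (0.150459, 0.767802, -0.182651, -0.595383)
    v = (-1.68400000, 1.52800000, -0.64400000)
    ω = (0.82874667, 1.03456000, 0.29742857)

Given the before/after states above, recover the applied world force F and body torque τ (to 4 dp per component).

Δω = ω₁−ω₀ = (-0.07125333, -0.06544000, -0.10257143)
applied torque τ = (-0.1600, -0.1600, -0.1300)
v₁ − v₀ = (0.01600000, 0.12800000, 0.25600000)
applied force F = (0.2000, 1.6000, 3.2000)

F = (0.2000, 1.6000, 3.2000)
τ = (-0.1600, -0.1600, -0.1300)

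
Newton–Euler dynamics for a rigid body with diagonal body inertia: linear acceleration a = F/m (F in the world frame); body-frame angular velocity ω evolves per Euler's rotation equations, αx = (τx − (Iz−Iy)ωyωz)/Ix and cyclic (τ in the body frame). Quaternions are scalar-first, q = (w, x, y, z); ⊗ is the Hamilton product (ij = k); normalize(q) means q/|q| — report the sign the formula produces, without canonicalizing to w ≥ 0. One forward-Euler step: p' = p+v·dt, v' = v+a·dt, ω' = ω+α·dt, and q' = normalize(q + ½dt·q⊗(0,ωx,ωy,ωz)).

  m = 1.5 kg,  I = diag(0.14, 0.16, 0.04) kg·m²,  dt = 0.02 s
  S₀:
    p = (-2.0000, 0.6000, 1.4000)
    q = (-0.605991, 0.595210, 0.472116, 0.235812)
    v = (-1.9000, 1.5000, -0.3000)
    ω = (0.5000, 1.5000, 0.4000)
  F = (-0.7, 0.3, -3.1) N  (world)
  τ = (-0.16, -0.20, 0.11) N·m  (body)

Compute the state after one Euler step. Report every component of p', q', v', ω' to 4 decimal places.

p' = (-2.0380, 0.6300, 1.3940)
q' = (-0.6169, 0.5905, 0.4618, 0.2399)
v' = (-1.9093, 1.5040, -0.3413)
ω' = (0.4874, 1.4725, 0.4475)

p' = p + v·dt = (-2.0380, 0.6300, 1.3940)
new velocity v' = (-1.9093, 1.5040, -0.3413)
precession coupling ω×(Iω) = (-0.0720, 0.0200, 0.0150)
(τ − ω×Iω)/I = (-0.6286, -1.3750, 2.3750)
ω' = ω + α·dt = (0.4874, 1.4725, 0.4475)
Hamilton product q⊗(0,ω) = (-1.1001038, -0.4678671, -1.0291645, 0.4143606)
q' = normalize(q + ½dt·q⊗(0,ω)) = (-0.6169, 0.5905, 0.4618, 0.2399)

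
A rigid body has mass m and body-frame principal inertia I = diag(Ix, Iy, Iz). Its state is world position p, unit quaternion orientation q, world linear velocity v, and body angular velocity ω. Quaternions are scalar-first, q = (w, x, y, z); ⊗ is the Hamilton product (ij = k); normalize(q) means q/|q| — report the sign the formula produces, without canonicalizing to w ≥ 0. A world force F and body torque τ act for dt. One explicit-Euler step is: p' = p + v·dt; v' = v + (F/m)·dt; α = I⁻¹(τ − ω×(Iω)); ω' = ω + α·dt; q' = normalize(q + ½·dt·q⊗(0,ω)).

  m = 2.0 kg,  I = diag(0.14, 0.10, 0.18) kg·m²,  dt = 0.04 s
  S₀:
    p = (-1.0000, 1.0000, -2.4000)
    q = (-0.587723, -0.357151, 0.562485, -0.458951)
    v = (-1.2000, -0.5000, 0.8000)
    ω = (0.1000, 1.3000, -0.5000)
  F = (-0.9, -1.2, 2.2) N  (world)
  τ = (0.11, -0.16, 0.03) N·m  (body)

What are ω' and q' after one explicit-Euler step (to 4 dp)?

ω' = (0.1463, 1.2352, -0.4922)
q' = (-0.6060, -0.3519, 0.5425, -0.4633)

α = I⁻¹(τ − ω×Iω) = (1.1571, -1.6200, 0.1956)
ω + α·dt = (0.1463, 1.2352, -0.4922)
2q̇ = q⊗(0,ω) = (-0.9249909, 0.2566215, -0.9885105, -0.2266833)
q + ½dt·q⊗(0,ω), renormalized = (-0.6060, -0.3519, 0.5425, -0.4633)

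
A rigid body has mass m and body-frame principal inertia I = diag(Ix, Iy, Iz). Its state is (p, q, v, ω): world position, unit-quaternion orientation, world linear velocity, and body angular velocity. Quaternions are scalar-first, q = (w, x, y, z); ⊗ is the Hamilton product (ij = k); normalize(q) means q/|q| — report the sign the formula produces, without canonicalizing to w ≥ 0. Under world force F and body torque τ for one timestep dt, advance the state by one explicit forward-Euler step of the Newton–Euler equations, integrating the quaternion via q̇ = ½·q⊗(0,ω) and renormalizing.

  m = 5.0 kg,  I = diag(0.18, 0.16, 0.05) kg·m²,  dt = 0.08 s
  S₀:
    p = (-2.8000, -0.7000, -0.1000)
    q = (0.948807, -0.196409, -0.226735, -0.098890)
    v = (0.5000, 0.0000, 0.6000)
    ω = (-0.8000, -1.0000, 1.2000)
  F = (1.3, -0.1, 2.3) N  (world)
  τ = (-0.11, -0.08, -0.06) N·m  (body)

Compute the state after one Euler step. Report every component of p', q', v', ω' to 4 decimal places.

p' = (-2.7600, -0.7000, -0.0520)
q' = (0.9359, -0.2410, -0.2515, -0.0526)
v' = (0.5208, -0.0016, 0.6368)
ω' = (-0.9076, -0.9776, 1.1296)

ω×(Iω) gyroscopic = (0.1320, -0.1248, -0.0160)
α = I⁻¹(τ − ω×Iω) = (-1.3444, 0.2800, -0.8800)
new body rate ω' = (-0.9076, -0.9776, 1.1296)
2q̇ = q⊗(0,ω) = (-0.2651942, -1.1300176, -0.6340042, 1.1535894)
updated quaternion q' = (0.9359, -0.2410, -0.2515, -0.0526)
linear accel F/m = (0.2600, -0.0200, 0.4600)
p' = p + v·dt = (-2.7600, -0.7000, -0.0520)
new velocity v' = (0.5208, -0.0016, 0.6368)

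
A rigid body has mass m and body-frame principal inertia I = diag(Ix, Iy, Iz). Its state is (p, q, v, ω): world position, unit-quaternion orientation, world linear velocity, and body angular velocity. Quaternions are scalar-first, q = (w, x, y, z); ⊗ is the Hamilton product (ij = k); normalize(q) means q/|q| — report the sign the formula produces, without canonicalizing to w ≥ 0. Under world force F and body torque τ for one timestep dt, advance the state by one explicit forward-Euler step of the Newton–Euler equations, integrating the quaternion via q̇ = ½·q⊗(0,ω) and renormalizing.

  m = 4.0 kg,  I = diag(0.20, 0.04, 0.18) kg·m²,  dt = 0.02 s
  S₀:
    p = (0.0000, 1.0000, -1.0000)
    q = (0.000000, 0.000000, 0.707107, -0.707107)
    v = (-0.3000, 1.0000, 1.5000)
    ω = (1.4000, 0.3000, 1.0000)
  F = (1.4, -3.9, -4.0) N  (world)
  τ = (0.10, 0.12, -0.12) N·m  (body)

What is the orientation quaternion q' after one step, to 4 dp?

2q̇ = q⊗(0,ω) = (0.4949749, 0.9192391, -0.9899498, -0.9899498)
updated quaternion q' = (0.0049, 0.0092, 0.6971, -0.7169)

q' = (0.0049, 0.0092, 0.6971, -0.7169)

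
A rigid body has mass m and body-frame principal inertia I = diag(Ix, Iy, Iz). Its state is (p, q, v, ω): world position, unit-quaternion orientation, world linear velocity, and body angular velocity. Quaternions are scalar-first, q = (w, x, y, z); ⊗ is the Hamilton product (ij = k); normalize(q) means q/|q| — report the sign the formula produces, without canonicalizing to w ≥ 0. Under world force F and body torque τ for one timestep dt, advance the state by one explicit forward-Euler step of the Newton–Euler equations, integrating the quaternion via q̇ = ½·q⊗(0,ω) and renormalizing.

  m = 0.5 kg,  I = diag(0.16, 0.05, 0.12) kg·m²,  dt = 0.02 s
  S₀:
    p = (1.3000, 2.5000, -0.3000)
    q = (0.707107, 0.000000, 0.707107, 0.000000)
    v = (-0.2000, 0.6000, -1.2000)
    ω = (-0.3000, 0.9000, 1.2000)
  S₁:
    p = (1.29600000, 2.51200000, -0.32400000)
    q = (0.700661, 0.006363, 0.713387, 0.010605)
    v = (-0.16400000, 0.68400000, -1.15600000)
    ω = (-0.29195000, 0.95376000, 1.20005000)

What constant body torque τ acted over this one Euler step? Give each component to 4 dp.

rate change Δω = (0.00805000, 0.05376000, 0.00005000)
I·α + gyro = (0.1400, 0.1200, 0.0300)

τ = (0.1400, 0.1200, 0.0300)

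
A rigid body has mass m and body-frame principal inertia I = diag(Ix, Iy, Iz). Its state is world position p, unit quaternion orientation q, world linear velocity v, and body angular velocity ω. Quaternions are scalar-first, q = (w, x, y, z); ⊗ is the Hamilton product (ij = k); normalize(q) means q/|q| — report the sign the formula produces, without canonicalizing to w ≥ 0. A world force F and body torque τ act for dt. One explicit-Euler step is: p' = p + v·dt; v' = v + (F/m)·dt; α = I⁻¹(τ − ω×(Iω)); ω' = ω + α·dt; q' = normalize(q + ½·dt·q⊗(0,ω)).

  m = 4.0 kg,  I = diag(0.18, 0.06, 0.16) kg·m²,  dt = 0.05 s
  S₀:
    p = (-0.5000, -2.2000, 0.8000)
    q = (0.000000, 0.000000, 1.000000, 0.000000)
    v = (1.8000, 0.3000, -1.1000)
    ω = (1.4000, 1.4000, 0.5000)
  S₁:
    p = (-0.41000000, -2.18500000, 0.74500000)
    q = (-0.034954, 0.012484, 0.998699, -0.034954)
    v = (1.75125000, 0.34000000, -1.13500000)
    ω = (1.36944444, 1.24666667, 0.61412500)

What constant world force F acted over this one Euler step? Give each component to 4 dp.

Δv = v₁−v₀ = (-0.04875000, 0.04000000, -0.03500000)
m·(v₁−v₀)/dt = (-3.9000, 3.2000, -2.8000)

F = (-3.9000, 3.2000, -2.8000)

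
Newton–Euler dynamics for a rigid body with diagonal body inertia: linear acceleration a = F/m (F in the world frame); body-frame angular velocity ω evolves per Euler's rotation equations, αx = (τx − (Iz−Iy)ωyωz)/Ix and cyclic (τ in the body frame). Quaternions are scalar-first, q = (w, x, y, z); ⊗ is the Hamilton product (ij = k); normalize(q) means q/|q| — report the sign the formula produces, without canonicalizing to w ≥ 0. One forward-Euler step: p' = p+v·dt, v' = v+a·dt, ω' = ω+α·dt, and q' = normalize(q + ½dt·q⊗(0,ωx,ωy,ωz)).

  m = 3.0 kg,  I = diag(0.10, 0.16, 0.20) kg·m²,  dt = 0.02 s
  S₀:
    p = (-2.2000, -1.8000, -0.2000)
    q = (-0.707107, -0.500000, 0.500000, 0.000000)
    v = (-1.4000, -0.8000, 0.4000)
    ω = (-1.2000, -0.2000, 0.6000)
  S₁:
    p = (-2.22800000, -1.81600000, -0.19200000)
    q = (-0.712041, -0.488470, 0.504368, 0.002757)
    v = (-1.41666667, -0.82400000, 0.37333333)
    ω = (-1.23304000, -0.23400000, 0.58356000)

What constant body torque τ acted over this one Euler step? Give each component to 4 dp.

ω₁ − ω₀ = (-0.03304000, -0.03400000, -0.01644000)
gyro term ω₀×Iω₀ = (-0.0048, 0.0720, 0.0144)
applied torque τ = (-0.1700, -0.2000, -0.1500)

τ = (-0.1700, -0.2000, -0.1500)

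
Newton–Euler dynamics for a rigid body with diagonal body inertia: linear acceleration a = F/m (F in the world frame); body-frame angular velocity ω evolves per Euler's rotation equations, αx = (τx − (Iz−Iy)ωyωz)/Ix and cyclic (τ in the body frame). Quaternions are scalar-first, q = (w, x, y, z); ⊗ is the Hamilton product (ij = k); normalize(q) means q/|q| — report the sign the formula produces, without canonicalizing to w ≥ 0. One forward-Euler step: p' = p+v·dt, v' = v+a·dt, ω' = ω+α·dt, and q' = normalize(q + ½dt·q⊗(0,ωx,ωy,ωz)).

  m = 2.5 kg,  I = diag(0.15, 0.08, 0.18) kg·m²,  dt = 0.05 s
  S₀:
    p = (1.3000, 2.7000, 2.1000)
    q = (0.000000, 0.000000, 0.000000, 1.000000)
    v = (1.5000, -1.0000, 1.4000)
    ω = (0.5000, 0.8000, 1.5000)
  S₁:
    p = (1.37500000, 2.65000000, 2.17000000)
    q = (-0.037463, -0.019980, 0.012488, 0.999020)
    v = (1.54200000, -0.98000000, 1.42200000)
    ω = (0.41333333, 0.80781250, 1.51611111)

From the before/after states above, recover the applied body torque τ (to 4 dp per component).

ω₁ − ω₀ = (-0.08666667, 0.00781250, 0.01611111)
τ = I·(Δω/dt) + ω₀×(Iω₀) = (-0.1400, -0.0100, 0.0300)

τ = (-0.1400, -0.0100, 0.0300)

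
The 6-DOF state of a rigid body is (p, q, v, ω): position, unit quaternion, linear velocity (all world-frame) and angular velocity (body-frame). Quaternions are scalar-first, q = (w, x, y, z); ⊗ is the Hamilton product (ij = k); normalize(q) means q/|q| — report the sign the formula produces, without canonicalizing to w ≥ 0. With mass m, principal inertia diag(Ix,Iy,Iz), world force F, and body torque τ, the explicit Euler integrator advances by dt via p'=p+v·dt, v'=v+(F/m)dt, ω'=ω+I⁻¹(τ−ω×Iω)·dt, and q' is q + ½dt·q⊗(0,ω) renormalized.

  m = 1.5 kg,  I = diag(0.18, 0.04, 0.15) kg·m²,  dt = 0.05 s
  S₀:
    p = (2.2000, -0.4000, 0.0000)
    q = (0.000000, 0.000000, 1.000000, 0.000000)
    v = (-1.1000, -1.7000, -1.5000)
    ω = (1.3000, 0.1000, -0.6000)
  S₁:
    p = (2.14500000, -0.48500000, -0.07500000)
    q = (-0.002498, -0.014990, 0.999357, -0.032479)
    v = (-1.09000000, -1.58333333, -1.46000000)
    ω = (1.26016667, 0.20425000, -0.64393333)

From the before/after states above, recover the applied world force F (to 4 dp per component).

F = (0.3000, 3.5000, 1.2000)

velocity change Δv = (0.01000000, 0.11666667, 0.04000000)
m·(v₁−v₀)/dt = (0.3000, 3.5000, 1.2000)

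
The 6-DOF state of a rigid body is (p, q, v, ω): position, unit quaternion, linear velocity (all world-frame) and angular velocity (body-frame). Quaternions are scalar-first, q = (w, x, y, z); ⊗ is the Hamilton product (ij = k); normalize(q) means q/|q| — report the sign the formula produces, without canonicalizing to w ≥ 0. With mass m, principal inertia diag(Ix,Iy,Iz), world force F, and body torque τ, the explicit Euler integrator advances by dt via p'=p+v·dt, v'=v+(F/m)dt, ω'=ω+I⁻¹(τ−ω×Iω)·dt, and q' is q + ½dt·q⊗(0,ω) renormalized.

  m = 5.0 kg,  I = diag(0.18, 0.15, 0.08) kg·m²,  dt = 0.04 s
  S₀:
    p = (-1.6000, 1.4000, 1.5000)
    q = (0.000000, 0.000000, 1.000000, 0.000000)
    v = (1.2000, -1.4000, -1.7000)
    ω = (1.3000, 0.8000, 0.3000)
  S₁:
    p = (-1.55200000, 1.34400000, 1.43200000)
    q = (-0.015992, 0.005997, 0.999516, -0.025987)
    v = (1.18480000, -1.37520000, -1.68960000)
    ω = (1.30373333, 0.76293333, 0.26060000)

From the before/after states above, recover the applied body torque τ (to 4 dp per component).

ω₁ − ω₀ = (0.00373333, -0.03706667, -0.03940000)
applied torque τ = (0.0000, -0.1000, -0.1100)

τ = (0.0000, -0.1000, -0.1100)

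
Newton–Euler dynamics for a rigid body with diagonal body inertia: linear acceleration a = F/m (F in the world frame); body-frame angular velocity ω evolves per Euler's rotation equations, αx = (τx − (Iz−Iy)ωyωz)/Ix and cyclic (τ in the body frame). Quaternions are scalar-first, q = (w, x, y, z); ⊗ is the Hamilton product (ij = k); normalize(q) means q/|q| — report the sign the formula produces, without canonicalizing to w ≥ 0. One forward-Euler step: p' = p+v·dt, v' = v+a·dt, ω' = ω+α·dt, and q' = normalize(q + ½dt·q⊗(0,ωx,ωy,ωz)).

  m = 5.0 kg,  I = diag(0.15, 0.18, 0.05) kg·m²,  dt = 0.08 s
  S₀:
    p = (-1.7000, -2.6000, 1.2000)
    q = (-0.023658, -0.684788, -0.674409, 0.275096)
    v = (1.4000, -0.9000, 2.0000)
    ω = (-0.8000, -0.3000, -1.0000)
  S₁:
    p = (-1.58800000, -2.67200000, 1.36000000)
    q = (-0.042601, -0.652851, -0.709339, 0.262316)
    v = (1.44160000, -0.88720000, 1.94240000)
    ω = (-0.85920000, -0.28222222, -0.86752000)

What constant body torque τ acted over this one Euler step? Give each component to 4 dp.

τ = (-0.1500, 0.1200, 0.0900)

ω₁ − ω₀ = (-0.05920000, 0.01777778, 0.13248000)
gyro term ω₀×Iω₀ = (-0.0390, 0.0800, 0.0072)
τ = I·(Δω/dt) + ω₀×(Iω₀) = (-0.1500, 0.1200, 0.0900)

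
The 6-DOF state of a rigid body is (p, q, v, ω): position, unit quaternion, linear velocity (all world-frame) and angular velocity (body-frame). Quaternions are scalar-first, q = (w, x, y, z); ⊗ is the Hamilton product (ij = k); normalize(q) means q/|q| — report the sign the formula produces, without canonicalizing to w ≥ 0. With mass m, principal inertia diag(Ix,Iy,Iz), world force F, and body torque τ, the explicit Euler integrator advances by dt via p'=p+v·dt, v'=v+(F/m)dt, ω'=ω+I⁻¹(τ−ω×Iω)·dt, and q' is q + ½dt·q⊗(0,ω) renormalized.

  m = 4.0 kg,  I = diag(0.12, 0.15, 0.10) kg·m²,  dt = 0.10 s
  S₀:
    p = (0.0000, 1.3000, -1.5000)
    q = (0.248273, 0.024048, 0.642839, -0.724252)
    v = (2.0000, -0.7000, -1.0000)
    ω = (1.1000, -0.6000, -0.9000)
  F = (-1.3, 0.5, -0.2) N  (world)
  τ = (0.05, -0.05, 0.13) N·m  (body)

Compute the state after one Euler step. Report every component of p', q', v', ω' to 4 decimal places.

p' = (0.2000, 1.2300, -1.6000)
q' = (0.2330, -0.0129, 0.5949, -0.7692)
v' = (1.9675, -0.6875, -1.0050)
ω' = (1.1642, -0.6201, -0.7502)

a = (-0.3250, 0.1250, -0.0500)
p' = p + v·dt = (0.2000, 1.2300, -1.6000)
v + (F/m)dt = (1.9675, -0.6875, -1.0050)
angular accel α = (0.6417, -0.2013, 1.4980)
new body rate ω' = (1.1642, -0.6201, -0.7502)
Hamilton product q⊗(0,ω) = (-0.2925762, -0.7400060, -0.9239978, -0.9449974)
q + ½dt·q⊗(0,ω), renormalized = (0.2330, -0.0129, 0.5949, -0.7692)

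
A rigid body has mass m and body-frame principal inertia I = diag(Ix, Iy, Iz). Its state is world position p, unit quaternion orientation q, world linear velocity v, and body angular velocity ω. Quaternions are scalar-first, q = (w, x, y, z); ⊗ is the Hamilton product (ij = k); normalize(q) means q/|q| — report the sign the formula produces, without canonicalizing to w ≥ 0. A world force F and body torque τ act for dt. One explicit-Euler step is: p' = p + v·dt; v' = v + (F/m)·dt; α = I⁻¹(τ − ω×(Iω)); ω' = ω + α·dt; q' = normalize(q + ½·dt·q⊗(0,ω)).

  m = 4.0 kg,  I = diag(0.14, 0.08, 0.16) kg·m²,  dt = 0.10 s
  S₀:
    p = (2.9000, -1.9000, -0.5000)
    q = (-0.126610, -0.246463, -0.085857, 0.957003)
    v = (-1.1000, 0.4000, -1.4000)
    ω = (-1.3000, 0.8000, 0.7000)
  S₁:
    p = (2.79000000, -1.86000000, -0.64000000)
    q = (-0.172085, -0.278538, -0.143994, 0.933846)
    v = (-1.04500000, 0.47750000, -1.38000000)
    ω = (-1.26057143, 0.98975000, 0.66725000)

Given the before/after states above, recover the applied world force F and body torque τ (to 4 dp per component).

F = (2.2000, 3.1000, 0.8000)
τ = (0.1000, 0.1700, 0.0100)

rate change Δω = (0.03942857, 0.18975000, -0.03275000)
gyro term ω₀×Iω₀ = (0.0448, 0.0182, 0.0624)
I·α + gyro = (0.1000, 0.1700, 0.0100)
v₁ − v₀ = (0.05500000, 0.07750000, 0.02000000)
F = m·Δv/dt = (2.2000, 3.1000, 0.8000)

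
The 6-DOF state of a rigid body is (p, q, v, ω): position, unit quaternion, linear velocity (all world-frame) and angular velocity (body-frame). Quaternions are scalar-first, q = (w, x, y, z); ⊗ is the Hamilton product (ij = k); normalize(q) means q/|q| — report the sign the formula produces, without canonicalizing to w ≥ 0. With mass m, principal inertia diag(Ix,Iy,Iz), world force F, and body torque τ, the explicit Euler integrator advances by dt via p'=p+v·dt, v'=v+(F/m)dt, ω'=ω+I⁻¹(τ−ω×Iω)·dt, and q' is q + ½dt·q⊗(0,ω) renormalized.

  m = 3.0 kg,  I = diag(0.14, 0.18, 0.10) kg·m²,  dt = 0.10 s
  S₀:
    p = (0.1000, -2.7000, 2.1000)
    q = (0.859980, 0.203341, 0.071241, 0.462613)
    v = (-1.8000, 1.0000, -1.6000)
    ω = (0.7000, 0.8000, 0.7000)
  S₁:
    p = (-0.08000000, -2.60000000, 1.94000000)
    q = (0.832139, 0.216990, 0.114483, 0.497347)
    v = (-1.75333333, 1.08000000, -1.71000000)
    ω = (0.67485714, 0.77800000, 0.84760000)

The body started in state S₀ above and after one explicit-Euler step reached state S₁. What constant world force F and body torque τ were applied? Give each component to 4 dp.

Δv = v₁−v₀ = (0.04666667, 0.08000000, -0.11000000)
applied force F = (1.4000, 2.4000, -3.3000)
rate change Δω = (-0.02514286, -0.02200000, 0.14760000)
τ = I·(Δω/dt) + ω₀×(Iω₀) = (-0.0800, -0.0200, 0.1700)

F = (1.4000, 2.4000, -3.3000)
τ = (-0.0800, -0.0200, 0.1700)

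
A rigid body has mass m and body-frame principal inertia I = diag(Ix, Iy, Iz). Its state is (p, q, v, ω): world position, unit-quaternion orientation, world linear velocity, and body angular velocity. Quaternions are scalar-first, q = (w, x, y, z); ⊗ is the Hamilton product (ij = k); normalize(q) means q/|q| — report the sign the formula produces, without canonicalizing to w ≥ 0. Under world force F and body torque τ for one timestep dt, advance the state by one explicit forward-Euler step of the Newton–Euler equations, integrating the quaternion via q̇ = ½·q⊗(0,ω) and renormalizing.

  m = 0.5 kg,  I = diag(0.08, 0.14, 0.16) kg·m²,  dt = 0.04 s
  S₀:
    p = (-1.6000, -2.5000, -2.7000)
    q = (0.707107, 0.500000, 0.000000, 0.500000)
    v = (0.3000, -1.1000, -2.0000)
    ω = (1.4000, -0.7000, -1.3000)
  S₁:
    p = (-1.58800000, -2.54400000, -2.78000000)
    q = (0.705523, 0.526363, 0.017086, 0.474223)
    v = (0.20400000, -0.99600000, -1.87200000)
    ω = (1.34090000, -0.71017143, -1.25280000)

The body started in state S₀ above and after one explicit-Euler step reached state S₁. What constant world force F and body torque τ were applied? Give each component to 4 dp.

velocity change Δv = (-0.09600000, 0.10400000, 0.12800000)
m·(v₁−v₀)/dt = (-1.2000, 1.3000, 1.6000)
Δω = ω₁−ω₀ = (-0.05910000, -0.01017143, 0.04720000)
gyro term ω₀×Iω₀ = (0.0182, 0.1456, -0.0588)
applied torque τ = (-0.1000, 0.1100, 0.1300)

F = (-1.2000, 1.3000, 1.6000)
τ = (-0.1000, 0.1100, 0.1300)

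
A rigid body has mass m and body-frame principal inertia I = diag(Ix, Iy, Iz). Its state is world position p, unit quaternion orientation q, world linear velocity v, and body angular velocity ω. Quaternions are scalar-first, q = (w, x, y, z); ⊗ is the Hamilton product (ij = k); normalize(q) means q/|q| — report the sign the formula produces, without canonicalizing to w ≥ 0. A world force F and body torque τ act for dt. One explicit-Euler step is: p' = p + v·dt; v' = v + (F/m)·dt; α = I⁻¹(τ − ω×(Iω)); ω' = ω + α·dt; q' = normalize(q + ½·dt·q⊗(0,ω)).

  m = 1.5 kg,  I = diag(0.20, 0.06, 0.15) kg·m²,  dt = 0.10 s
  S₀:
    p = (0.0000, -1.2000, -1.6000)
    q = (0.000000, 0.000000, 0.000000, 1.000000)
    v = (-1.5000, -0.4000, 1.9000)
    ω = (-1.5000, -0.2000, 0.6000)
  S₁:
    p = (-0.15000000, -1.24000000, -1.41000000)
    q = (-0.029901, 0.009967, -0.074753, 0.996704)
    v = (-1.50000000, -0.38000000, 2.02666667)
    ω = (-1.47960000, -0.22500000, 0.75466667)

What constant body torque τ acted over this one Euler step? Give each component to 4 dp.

Δω = ω₁−ω₀ = (0.02040000, -0.02500000, 0.15466667)
gyro term ω₀×Iω₀ = (-0.0108, -0.0450, -0.0420)
I·α + gyro = (0.0300, -0.0600, 0.1900)

τ = (0.0300, -0.0600, 0.1900)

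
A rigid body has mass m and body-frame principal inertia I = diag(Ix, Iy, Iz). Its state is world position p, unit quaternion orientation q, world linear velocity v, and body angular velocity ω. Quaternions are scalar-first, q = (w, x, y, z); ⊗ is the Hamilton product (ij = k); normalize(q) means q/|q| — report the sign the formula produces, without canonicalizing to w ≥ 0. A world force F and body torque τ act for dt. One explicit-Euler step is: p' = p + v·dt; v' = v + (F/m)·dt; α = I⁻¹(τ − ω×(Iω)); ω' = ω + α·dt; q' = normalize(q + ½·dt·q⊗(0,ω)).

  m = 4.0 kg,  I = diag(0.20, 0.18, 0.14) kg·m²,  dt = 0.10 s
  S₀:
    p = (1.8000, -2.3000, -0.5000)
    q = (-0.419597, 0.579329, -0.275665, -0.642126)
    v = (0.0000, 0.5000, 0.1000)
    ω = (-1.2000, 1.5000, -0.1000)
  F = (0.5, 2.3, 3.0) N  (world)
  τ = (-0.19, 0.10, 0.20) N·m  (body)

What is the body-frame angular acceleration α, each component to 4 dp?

α = (-0.9800, 0.5156, 1.1714)

precession coupling ω×(Iω) = (0.0060, 0.0072, 0.0360)
(τ − ω×Iω)/I = (-0.9800, 0.5156, 1.1714)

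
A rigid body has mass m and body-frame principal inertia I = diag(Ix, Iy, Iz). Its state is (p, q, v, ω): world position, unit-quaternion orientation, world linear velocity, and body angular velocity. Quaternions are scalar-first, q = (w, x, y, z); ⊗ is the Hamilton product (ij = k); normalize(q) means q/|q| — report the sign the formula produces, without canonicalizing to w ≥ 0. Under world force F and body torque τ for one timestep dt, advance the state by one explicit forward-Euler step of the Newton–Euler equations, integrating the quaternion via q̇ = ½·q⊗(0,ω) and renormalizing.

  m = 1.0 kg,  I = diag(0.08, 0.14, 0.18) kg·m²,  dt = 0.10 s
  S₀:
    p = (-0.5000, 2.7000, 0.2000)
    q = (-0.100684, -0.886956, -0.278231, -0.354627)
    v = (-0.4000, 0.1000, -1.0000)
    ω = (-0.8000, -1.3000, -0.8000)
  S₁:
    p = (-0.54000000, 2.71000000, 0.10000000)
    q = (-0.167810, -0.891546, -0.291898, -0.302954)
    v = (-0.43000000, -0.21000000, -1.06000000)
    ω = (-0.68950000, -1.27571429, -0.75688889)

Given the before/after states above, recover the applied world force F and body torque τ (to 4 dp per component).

F = (-0.3000, -3.1000, -0.6000)
τ = (0.1300, -0.0300, 0.1400)

ω₁ − ω₀ = (0.11050000, 0.02428571, 0.04311111)
I·α + gyro = (0.1300, -0.0300, 0.1400)
velocity change Δv = (-0.03000000, -0.31000000, -0.06000000)
m·(v₁−v₀)/dt = (-0.3000, -3.1000, -0.6000)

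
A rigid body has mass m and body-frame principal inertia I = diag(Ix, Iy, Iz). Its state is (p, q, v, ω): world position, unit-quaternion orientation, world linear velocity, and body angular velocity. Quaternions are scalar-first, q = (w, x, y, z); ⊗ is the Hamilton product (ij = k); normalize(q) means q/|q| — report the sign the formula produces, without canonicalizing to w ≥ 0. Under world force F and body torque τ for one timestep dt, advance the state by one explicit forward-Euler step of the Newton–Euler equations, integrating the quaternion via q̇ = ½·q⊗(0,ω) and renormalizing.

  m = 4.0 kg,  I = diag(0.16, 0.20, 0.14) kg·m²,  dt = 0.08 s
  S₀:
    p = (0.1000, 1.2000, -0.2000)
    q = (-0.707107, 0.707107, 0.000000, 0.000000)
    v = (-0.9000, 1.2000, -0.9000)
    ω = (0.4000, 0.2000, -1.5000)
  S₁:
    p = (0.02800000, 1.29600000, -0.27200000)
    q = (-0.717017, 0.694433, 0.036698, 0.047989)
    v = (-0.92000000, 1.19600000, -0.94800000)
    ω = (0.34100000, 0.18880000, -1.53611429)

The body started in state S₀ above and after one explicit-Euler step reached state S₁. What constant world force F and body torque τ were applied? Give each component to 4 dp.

ω₁ − ω₀ = (-0.05900000, -0.01120000, -0.03611429)
ω₀×(Iω₀) = (0.0180, -0.0120, 0.0032)
I·α + gyro = (-0.1000, -0.0400, -0.0600)
Δv = v₁−v₀ = (-0.02000000, -0.00400000, -0.04800000)
F = m·Δv/dt = (-1.0000, -0.2000, -2.4000)

F = (-1.0000, -0.2000, -2.4000)
τ = (-0.1000, -0.0400, -0.0600)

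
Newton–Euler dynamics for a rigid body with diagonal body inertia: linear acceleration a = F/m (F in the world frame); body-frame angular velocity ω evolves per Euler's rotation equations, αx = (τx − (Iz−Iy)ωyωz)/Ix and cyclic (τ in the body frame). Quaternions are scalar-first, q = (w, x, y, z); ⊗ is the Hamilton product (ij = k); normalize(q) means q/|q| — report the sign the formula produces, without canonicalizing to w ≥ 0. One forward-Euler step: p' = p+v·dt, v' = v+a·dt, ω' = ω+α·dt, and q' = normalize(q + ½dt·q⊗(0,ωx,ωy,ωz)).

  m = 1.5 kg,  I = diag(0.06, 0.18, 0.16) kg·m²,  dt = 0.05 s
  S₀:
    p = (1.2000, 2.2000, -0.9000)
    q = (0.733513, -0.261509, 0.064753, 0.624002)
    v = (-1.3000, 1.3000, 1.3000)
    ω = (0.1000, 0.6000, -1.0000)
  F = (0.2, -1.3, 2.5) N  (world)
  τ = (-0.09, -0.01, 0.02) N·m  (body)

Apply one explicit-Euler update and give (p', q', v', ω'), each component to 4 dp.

precession coupling ω×(Iω) = (0.0120, 0.0100, 0.0072)
angular accel α = (-1.7000, -0.1111, 0.0800)
new body rate ω' = (0.0150, 0.5944, -0.9960)
Hamilton product q⊗(0,ω) = (0.6113011, -0.3658029, 0.2409990, -0.8968937)
q' = normalize(q + ½dt·q⊗(0,ω)) = (0.7485, -0.2705, 0.0707, 0.6013)
linear accel F/m = (0.1333, -0.8667, 1.6667)
p + v·dt = (1.1350, 2.2650, -0.8350)
v' = v + a·dt = (-1.2933, 1.2567, 1.3833)

p' = (1.1350, 2.2650, -0.8350)
q' = (0.7485, -0.2705, 0.0707, 0.6013)
v' = (-1.2933, 1.2567, 1.3833)
ω' = (0.0150, 0.5944, -0.9960)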